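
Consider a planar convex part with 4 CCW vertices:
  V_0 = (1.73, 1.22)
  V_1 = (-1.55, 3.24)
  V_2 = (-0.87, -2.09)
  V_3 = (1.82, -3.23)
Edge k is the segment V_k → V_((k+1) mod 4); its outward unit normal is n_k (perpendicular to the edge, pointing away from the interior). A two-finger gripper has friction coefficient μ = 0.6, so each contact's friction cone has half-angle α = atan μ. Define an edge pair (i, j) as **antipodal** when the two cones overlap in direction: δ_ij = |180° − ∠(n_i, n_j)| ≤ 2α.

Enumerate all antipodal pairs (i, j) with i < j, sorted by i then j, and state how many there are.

α = atan 0.6 = 30.96°;  2α = 61.93°
n_0 = (+0.5244, +0.8515)
n_1 = (-0.9920, -0.1266)
n_2 = (-0.3902, -0.9207)
n_3 = (+0.9998, +0.0202)
  (0,1): δ = 51.10°  ✓
  (0,2): δ = 8.66°  ✓
  (0,3): δ = 122.79°  ·
  (1,2): δ = 120.24°  ·
  (1,3): δ = 6.11°  ✓
  (2,3): δ = 65.87°  ·
antipodal pairs: 3

count = 3; pairs: (0,1), (0,2), (1,3)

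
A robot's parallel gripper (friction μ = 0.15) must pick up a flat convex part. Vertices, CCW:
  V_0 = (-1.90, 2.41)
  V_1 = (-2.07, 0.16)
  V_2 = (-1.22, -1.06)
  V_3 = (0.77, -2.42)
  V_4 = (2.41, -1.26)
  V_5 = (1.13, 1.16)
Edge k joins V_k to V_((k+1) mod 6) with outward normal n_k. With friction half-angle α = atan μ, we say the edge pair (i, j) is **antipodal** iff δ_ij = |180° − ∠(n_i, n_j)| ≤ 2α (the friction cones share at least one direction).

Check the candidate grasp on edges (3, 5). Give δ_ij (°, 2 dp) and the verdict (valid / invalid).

δ = 57.69°, invalid

α = atan 0.15 = 8.53°;  2α = 17.06°
edge 3: e_3 = (+1.64, +1.16);  n_3 = (+0.5775, -0.8164)
edge 5: e_5 = (-3.03, +1.25);  n_5 = (+0.3814, +0.9244)
∠(n_3, n_5) = 122.31°
δ = |180° − 122.31°| = 57.69°
57.69° > 2α = 17.06°  →  invalid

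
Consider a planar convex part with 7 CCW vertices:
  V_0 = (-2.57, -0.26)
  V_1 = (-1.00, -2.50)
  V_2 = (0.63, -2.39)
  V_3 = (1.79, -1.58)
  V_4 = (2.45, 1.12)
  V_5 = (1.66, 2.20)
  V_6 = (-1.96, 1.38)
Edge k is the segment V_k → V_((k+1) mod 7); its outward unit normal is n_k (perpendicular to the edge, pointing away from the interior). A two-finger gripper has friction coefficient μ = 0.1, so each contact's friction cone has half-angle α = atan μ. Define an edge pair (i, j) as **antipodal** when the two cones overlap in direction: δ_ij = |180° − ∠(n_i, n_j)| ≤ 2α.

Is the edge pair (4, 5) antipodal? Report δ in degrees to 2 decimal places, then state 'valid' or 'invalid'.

δ = 113.42°, invalid

α = atan 0.1 = 5.71°;  2α = 11.42°
edge 4: e_4 = (-0.79, +1.08);  n_4 = (+0.8071, +0.5904)
edge 5: e_5 = (-3.62, -0.82);  n_5 = (-0.2209, +0.9753)
∠(n_4, n_5) = 66.58°
δ = |180° − 66.58°| = 113.42°
113.42° > 2α = 11.42°  →  invalid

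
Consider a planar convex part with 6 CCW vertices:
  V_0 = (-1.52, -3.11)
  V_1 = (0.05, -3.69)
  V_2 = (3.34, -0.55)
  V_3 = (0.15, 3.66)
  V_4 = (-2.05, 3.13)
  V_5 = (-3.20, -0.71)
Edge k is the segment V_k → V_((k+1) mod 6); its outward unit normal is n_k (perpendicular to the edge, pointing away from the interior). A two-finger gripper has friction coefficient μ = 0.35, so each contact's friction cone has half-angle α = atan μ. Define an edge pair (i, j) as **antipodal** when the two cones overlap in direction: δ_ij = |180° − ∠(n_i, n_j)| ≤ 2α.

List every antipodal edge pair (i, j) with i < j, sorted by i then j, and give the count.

count = 5; pairs: (0,2), (0,3), (1,3), (1,4), (2,5)

α = atan 0.35 = 19.29°;  2α = 38.58°
n_0 = (-0.3465, -0.9380)
n_1 = (+0.6904, -0.7234)
n_2 = (+0.7970, +0.6039)
n_3 = (-0.2342, +0.9722)
n_4 = (-0.9580, +0.2869)
n_5 = (-0.8192, -0.5735)
  (0,1): δ = 116.06°  ·
  (0,2): δ = 32.57°  ✓
  (0,3): δ = 33.82°  ✓
  (0,4): δ = 93.60°  ·
  (0,5): δ = 145.27°  ·
  (1,2): δ = 96.51°  ·
  (1,3): δ = 30.12°  ✓
  (1,4): δ = 29.66°  ✓
  (1,5): δ = 81.33°  ·
  (2,3): δ = 113.61°  ·
  (2,4): δ = 53.82°  ·
  (2,5): δ = 2.16°  ✓
  (3,4): δ = 120.22°  ·
  (3,5): δ = 68.55°  ·
  (4,5): δ = 128.34°  ·
antipodal pairs: 5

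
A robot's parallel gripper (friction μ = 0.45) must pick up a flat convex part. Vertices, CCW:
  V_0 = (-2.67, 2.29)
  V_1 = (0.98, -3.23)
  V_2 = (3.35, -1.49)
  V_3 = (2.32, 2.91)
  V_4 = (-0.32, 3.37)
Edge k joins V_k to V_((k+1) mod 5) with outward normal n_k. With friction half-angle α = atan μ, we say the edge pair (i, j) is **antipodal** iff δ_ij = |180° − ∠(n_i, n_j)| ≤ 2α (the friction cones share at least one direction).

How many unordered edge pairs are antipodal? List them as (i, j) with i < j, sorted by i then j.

count = 4; pairs: (0,2), (0,3), (1,3), (1,4)

α = atan 0.45 = 24.23°;  2α = 48.46°
n_0 = (-0.8341, -0.5516)
n_1 = (+0.5918, -0.8061)
n_2 = (+0.9737, +0.2279)
n_3 = (+0.1717, +0.9852)
n_4 = (-0.4176, +0.9086)
  (0,1): δ = 87.19°  ·
  (0,2): δ = 20.30°  ✓
  (0,3): δ = 46.64°  ✓
  (0,4): δ = 81.21°  ·
  (1,2): δ = 113.11°  ·
  (1,3): δ = 46.17°  ✓
  (1,4): δ = 11.60°  ✓
  (2,3): δ = 113.06°  ·
  (2,4): δ = 78.49°  ·
  (3,4): δ = 145.43°  ·
antipodal pairs: 4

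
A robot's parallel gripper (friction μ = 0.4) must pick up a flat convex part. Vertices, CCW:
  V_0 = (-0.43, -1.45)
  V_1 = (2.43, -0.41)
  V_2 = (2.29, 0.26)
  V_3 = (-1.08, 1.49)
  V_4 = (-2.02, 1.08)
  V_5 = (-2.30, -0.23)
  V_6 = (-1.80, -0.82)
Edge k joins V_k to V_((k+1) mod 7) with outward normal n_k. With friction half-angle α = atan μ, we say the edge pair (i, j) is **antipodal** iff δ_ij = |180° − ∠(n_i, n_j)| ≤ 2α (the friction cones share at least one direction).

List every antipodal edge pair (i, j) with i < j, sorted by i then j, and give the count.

α = atan 0.4 = 21.80°;  2α = 43.60°
n_0 = (+0.3417, -0.9398)
n_1 = (+0.9789, +0.2045)
n_2 = (+0.3429, +0.9394)
n_3 = (-0.3998, +0.9166)
n_4 = (-0.9779, +0.2090)
n_5 = (-0.7629, -0.6465)
n_6 = (-0.4178, -0.9085)
  (0,1): δ = 98.18°  ·
  (0,2): δ = 40.03°  ✓
  (0,3): δ = 3.58°  ✓
  (0,4): δ = 57.95°  ·
  (0,5): δ = 110.30°  ·
  (0,6): δ = 135.32°  ·
  (1,2): δ = 121.85°  ·
  (1,3): δ = 78.24°  ·
  (1,4): δ = 23.87°  ✓
  (1,5): δ = 28.48°  ✓
  (1,6): δ = 53.50°  ·
  (2,3): δ = 136.38°  ·
  (2,4): δ = 82.01°  ·
  (2,5): δ = 29.67°  ✓
  (2,6): δ = 4.64°  ✓
  (3,4): δ = 125.63°  ·
  (3,5): δ = 73.29°  ·
  (3,6): δ = 48.26°  ·
  (4,5): δ = 127.66°  ·
  (4,6): δ = 102.63°  ·
  (5,6): δ = 154.98°  ·
antipodal pairs: 6

count = 6; pairs: (0,2), (0,3), (1,4), (1,5), (2,5), (2,6)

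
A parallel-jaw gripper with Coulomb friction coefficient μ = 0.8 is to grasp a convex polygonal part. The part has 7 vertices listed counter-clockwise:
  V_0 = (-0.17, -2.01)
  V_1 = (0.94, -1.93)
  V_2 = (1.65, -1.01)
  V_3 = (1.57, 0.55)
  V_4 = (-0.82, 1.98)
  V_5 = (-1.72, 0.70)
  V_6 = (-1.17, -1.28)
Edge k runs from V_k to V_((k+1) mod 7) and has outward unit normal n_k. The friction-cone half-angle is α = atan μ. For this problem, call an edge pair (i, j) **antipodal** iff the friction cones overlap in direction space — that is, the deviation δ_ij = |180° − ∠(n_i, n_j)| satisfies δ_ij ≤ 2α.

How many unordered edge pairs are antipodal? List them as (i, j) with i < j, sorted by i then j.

count = 9; pairs: (0,3), (0,4), (1,4), (1,5), (2,4), (2,5), (2,6), (3,5), (3,6)

α = atan 0.8 = 38.66°;  2α = 77.32°
n_0 = (+0.0719, -0.9974)
n_1 = (+0.7917, -0.6110)
n_2 = (+0.9987, +0.0512)
n_3 = (+0.5134, +0.8581)
n_4 = (-0.8180, +0.5752)
n_5 = (-0.9635, -0.2676)
n_6 = (-0.5896, -0.8077)
  (0,1): δ = 131.78°  ·
  (0,2): δ = 91.19°  ·
  (0,3): δ = 35.02°  ✓
  (0,4): δ = 50.77°  ✓
  (0,5): δ = 101.40°  ·
  (0,6): δ = 139.75°  ·
  (1,2): δ = 139.41°  ·
  (1,3): δ = 83.23°  ·
  (1,4): δ = 2.55°  ✓
  (1,5): δ = 53.18°  ✓
  (1,6): δ = 91.53°  ·
  (2,3): δ = 123.83°  ·
  (2,4): δ = 38.05°  ✓
  (2,5): δ = 12.59°  ✓
  (2,6): δ = 50.93°  ✓
  (3,4): δ = 94.22°  ·
  (3,5): δ = 43.58°  ✓
  (3,6): δ = 5.24°  ✓
  (4,5): δ = 129.36°  ·
  (4,6): δ = 91.02°  ·
  (5,6): δ = 141.65°  ·
antipodal pairs: 9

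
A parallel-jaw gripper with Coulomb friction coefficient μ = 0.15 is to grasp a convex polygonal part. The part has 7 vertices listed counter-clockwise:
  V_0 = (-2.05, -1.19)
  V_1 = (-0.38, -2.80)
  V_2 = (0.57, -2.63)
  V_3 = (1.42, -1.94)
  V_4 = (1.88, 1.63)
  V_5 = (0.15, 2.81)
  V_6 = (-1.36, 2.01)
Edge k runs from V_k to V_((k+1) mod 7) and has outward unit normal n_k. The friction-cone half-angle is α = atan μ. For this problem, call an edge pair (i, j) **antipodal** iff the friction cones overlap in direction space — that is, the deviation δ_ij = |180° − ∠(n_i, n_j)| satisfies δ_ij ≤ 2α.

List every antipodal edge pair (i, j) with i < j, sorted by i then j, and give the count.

α = atan 0.15 = 8.53°;  2α = 17.06°
n_0 = (-0.6941, -0.7199)
n_1 = (+0.1761, -0.9844)
n_2 = (+0.6302, -0.7764)
n_3 = (+0.9918, -0.1278)
n_4 = (+0.5635, +0.8261)
n_5 = (-0.4682, +0.8836)
n_6 = (-0.9775, +0.2108)
  (0,1): δ = 125.90°  ·
  (0,2): δ = 96.98°  ·
  (0,3): δ = 53.39°  ·
  (0,4): δ = 9.65°  ✓
  (0,5): δ = 71.87°  ·
  (0,6): δ = 121.78°  ·
  (1,2): δ = 151.08°  ·
  (1,3): δ = 107.49°  ·
  (1,4): δ = 44.44°  ·
  (1,5): δ = 17.77°  ·
  (1,6): δ = 67.69°  ·
  (2,3): δ = 136.41°  ·
  (2,4): δ = 73.37°  ·
  (2,5): δ = 11.15°  ✓
  (2,6): δ = 38.76°  ·
  (3,4): δ = 116.95°  ·
  (3,5): δ = 54.74°  ·
  (3,6): δ = 4.83°  ✓
  (4,5): δ = 117.79°  ·
  (4,6): δ = 67.87°  ·
  (5,6): δ = 130.08°  ·
antipodal pairs: 3

count = 3; pairs: (0,4), (2,5), (3,6)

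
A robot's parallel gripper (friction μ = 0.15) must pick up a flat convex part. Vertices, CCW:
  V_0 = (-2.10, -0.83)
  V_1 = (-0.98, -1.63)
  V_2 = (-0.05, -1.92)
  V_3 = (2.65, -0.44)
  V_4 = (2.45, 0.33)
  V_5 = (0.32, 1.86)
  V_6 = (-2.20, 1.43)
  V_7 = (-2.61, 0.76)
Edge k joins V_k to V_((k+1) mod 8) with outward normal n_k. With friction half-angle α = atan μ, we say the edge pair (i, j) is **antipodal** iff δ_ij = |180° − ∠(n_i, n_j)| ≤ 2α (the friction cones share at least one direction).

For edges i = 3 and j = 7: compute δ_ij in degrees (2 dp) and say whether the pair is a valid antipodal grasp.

δ = 3.22°, valid

α = atan 0.15 = 8.53°;  2α = 17.06°
edge 3: e_3 = (-0.20, +0.77);  n_3 = (+0.9679, +0.2514)
edge 7: e_7 = (+0.51, -1.59);  n_7 = (-0.9522, -0.3054)
∠(n_3, n_7) = 176.78°
δ = |180° − 176.78°| = 3.22°
3.22° ≤ 2α = 17.06°  →  valid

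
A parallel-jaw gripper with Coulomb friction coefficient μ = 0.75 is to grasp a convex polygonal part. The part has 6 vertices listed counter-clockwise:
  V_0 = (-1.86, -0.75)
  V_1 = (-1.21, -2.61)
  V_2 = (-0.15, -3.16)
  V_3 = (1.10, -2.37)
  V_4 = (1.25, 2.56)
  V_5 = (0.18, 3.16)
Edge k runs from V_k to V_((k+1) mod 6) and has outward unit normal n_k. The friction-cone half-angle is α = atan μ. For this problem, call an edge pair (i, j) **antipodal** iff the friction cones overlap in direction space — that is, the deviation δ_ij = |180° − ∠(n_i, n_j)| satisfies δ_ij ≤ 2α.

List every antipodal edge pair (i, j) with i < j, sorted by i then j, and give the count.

count = 7; pairs: (0,3), (0,4), (1,3), (1,4), (2,4), (2,5), (3,5)

α = atan 0.75 = 36.87°;  2α = 73.74°
n_0 = (-0.9440, -0.3299)
n_1 = (-0.4606, -0.8876)
n_2 = (+0.5342, -0.8453)
n_3 = (+0.9995, -0.0304)
n_4 = (+0.4891, +0.8722)
n_5 = (-0.8866, +0.4626)
  (0,1): δ = 136.69°  ·
  (0,2): δ = 76.97°  ·
  (0,3): δ = 21.01°  ✓
  (0,4): δ = 41.46°  ✓
  (0,5): δ = 133.18°  ·
  (1,2): δ = 120.28°  ·
  (1,3): δ = 64.32°  ✓
  (1,4): δ = 1.86°  ✓
  (1,5): δ = 89.87°  ·
  (2,3): δ = 124.04°  ·
  (2,4): δ = 61.57°  ✓
  (2,5): δ = 30.15°  ✓
  (3,4): δ = 117.54°  ·
  (3,5): δ = 25.81°  ✓
  (4,5): δ = 88.27°  ·
antipodal pairs: 7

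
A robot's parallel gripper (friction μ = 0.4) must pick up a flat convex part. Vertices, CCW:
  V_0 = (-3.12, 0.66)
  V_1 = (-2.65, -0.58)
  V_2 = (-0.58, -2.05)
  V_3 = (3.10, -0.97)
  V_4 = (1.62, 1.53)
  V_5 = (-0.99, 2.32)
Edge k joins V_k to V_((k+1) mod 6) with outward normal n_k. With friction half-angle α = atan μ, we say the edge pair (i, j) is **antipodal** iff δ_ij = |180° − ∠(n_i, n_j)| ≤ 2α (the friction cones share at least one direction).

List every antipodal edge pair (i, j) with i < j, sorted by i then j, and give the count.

α = atan 0.4 = 21.80°;  2α = 43.60°
n_0 = (-0.9351, -0.3544)
n_1 = (-0.5790, -0.8153)
n_2 = (+0.2816, -0.9595)
n_3 = (+0.8605, +0.5094)
n_4 = (+0.2897, +0.9571)
n_5 = (-0.6147, +0.7888)
  (0,1): δ = 146.14°  ·
  (0,2): δ = 94.40°  ·
  (0,3): δ = 9.87°  ✓
  (0,4): δ = 52.40°  ·
  (0,5): δ = 107.17°  ·
  (1,2): δ = 128.26°  ·
  (1,3): δ = 23.99°  ✓
  (1,4): δ = 18.54°  ✓
  (1,5): δ = 73.31°  ·
  (2,3): δ = 75.73°  ·
  (2,4): δ = 33.20°  ✓
  (2,5): δ = 21.57°  ✓
  (3,4): δ = 137.47°  ·
  (3,5): δ = 82.69°  ·
  (4,5): δ = 125.23°  ·
antipodal pairs: 5

count = 5; pairs: (0,3), (1,3), (1,4), (2,4), (2,5)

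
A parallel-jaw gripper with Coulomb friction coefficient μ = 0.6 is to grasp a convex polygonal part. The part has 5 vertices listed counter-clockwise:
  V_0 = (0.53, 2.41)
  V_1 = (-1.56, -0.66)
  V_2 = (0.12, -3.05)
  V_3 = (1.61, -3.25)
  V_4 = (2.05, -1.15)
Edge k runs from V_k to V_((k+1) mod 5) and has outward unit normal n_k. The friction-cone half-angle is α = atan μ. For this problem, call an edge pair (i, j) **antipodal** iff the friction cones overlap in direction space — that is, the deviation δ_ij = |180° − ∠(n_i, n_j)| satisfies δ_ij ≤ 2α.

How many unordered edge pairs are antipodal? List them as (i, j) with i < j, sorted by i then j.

α = atan 0.6 = 30.96°;  2α = 61.93°
n_0 = (-0.8266, +0.5628)
n_1 = (-0.8181, -0.5751)
n_2 = (-0.1330, -0.9911)
n_3 = (+0.9787, -0.2051)
n_4 = (+0.9197, +0.3927)
  (0,1): δ = 110.65°  ·
  (0,2): δ = 63.40°  ·
  (0,3): δ = 22.41°  ✓
  (0,4): δ = 57.37°  ✓
  (1,2): δ = 132.75°  ·
  (1,3): δ = 46.94°  ✓
  (1,4): δ = 11.98°  ✓
  (2,3): δ = 94.19°  ·
  (2,4): δ = 59.23°  ✓
  (3,4): δ = 145.05°  ·
antipodal pairs: 5

count = 5; pairs: (0,3), (0,4), (1,3), (1,4), (2,4)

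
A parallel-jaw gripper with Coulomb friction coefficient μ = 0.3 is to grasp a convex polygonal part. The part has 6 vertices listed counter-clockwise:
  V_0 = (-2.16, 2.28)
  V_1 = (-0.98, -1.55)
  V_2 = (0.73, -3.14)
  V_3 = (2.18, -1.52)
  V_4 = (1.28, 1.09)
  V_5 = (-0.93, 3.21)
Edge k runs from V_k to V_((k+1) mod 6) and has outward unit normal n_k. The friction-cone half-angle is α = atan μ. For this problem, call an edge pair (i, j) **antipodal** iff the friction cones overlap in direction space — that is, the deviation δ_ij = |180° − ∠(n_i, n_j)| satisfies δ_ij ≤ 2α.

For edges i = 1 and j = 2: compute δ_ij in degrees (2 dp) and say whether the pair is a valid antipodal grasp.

δ = 88.91°, invalid

α = atan 0.3 = 16.70°;  2α = 33.40°
edge 1: e_1 = (+1.71, -1.59);  n_1 = (-0.6809, -0.7323)
edge 2: e_2 = (+1.45, +1.62);  n_2 = (+0.7451, -0.6669)
∠(n_1, n_2) = 91.09°
δ = |180° − 91.09°| = 88.91°
88.91° > 2α = 33.40°  →  invalid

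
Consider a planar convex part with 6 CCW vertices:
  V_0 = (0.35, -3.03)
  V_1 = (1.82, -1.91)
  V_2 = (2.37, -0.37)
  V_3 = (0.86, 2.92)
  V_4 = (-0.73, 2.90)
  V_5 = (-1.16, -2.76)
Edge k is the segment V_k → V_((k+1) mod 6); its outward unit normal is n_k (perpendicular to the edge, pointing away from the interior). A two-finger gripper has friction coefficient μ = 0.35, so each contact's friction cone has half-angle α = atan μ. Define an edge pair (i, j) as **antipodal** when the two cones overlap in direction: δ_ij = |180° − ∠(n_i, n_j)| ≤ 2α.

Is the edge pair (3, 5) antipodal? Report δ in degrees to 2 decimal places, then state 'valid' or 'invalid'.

δ = 10.86°, valid

α = atan 0.35 = 19.29°;  2α = 38.58°
edge 3: e_3 = (-1.59, -0.02);  n_3 = (-0.0126, +0.9999)
edge 5: e_5 = (+1.51, -0.27);  n_5 = (-0.1760, -0.9844)
∠(n_3, n_5) = 169.14°
δ = |180° − 169.14°| = 10.86°
10.86° ≤ 2α = 38.58°  →  valid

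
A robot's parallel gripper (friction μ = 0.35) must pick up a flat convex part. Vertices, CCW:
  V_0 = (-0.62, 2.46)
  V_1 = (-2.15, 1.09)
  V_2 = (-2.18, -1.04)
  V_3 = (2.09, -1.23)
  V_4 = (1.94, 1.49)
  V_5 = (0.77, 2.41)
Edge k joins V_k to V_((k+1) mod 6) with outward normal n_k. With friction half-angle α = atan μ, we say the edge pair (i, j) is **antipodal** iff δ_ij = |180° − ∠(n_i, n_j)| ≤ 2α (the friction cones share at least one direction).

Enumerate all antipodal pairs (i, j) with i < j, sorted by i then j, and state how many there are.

count = 3; pairs: (1,3), (2,4), (2,5)

α = atan 0.35 = 19.29°;  2α = 38.58°
n_0 = (-0.6671, +0.7450)
n_1 = (-0.9999, +0.0141)
n_2 = (-0.0445, -0.9990)
n_3 = (+0.9985, +0.0551)
n_4 = (+0.6181, +0.7861)
n_5 = (+0.0359, +0.9994)
  (0,1): δ = 132.65°  ·
  (0,2): δ = 44.39°  ·
  (0,3): δ = 51.31°  ·
  (0,4): δ = 99.98°  ·
  (0,5): δ = 136.10°  ·
  (1,2): δ = 91.74°  ·
  (1,3): δ = 3.96°  ✓
  (1,4): δ = 52.63°  ·
  (1,5): δ = 88.75°  ·
  (2,3): δ = 84.30°  ·
  (2,4): δ = 35.63°  ✓
  (2,5): δ = 0.49°  ✓
  (3,4): δ = 131.34°  ·
  (3,5): δ = 95.22°  ·
  (4,5): δ = 143.88°  ·
antipodal pairs: 3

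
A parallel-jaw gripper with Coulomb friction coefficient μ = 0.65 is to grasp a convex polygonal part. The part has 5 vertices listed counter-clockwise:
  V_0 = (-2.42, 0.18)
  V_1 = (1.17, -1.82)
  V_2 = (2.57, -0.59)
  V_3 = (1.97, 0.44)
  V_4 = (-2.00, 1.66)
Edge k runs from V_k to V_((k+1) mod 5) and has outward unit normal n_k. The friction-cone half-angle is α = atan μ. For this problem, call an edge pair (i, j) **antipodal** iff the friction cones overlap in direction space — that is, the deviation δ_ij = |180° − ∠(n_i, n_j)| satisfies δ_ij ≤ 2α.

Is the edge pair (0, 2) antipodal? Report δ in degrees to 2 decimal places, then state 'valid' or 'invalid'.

δ = 30.66°, valid

α = atan 0.65 = 33.02°;  2α = 66.05°
edge 0: e_0 = (+3.59, -2.00);  n_0 = (-0.4867, -0.8736)
edge 2: e_2 = (-0.60, +1.03);  n_2 = (+0.8641, +0.5033)
∠(n_0, n_2) = 149.34°
δ = |180° − 149.34°| = 30.66°
30.66° ≤ 2α = 66.05°  →  valid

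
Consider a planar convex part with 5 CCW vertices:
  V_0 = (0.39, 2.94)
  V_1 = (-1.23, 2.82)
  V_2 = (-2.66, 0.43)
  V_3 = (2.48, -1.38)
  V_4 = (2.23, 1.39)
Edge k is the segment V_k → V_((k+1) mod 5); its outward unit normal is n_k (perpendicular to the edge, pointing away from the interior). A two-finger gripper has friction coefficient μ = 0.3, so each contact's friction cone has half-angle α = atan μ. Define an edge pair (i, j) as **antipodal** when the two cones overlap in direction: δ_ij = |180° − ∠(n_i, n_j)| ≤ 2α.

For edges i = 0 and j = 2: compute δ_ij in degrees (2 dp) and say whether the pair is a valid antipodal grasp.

α = atan 0.3 = 16.70°;  2α = 33.40°
edge 0: e_0 = (-1.62, -0.12);  n_0 = (-0.0739, +0.9973)
edge 2: e_2 = (+5.14, -1.81);  n_2 = (-0.3321, -0.9432)
∠(n_0, n_2) = 156.36°
δ = |180° − 156.36°| = 23.64°
23.64° ≤ 2α = 33.40°  →  valid

δ = 23.64°, valid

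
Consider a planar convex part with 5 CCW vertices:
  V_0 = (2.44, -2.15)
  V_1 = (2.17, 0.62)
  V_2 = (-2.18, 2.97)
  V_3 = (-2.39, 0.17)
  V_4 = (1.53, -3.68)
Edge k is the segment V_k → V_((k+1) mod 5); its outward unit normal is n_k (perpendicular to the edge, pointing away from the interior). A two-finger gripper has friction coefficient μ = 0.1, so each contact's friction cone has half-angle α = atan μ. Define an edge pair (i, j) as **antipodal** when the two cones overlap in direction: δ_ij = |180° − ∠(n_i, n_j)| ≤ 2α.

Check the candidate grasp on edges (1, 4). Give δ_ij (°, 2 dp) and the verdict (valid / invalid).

δ = 87.64°, invalid

α = atan 0.1 = 5.71°;  2α = 11.42°
edge 1: e_1 = (-4.35, +2.35);  n_1 = (+0.4753, +0.8798)
edge 4: e_4 = (+0.91, +1.53);  n_4 = (+0.8595, -0.5112)
∠(n_1, n_4) = 92.36°
δ = |180° − 92.36°| = 87.64°
87.64° > 2α = 11.42°  →  invalid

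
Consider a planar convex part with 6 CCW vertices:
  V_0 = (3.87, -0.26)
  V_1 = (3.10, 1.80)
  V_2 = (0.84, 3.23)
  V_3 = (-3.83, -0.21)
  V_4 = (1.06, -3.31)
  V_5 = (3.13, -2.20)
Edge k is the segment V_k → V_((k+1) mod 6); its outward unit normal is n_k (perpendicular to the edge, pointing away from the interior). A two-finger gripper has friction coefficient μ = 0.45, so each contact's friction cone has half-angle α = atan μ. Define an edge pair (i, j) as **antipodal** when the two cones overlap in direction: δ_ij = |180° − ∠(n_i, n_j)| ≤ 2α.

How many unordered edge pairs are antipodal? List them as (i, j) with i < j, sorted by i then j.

α = atan 0.45 = 24.23°;  2α = 48.46°
n_0 = (+0.9367, +0.3501)
n_1 = (+0.5347, +0.8450)
n_2 = (-0.5931, +0.8051)
n_3 = (-0.5354, -0.8446)
n_4 = (+0.4726, -0.8813)
n_5 = (+0.9343, -0.3564)
  (0,1): δ = 142.82°  ·
  (0,2): δ = 74.12°  ·
  (0,3): δ = 37.13°  ✓
  (0,4): δ = 97.71°  ·
  (0,5): δ = 138.63°  ·
  (1,2): δ = 111.30°  ·
  (1,3): δ = 0.05°  ✓
  (1,4): δ = 60.52°  ·
  (1,5): δ = 101.44°  ·
  (2,3): δ = 68.75°  ·
  (2,4): δ = 8.17°  ✓
  (2,5): δ = 32.75°  ✓
  (3,4): δ = 119.43°  ·
  (3,5): δ = 78.51°  ·
  (4,5): δ = 139.08°  ·
antipodal pairs: 4

count = 4; pairs: (0,3), (1,3), (2,4), (2,5)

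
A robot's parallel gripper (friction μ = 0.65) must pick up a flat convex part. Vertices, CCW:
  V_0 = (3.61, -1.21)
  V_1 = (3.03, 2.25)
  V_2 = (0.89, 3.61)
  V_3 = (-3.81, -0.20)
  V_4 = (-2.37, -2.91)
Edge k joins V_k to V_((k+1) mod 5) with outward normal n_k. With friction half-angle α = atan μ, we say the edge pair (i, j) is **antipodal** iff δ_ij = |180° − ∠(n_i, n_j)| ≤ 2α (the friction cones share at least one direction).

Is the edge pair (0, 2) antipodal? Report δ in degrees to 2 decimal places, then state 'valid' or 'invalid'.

δ = 60.49°, valid

α = atan 0.65 = 33.02°;  2α = 66.05°
edge 0: e_0 = (-0.58, +3.46);  n_0 = (+0.9862, +0.1653)
edge 2: e_2 = (-4.70, -3.81);  n_2 = (-0.6297, +0.7768)
∠(n_0, n_2) = 119.51°
δ = |180° − 119.51°| = 60.49°
60.49° ≤ 2α = 66.05°  →  valid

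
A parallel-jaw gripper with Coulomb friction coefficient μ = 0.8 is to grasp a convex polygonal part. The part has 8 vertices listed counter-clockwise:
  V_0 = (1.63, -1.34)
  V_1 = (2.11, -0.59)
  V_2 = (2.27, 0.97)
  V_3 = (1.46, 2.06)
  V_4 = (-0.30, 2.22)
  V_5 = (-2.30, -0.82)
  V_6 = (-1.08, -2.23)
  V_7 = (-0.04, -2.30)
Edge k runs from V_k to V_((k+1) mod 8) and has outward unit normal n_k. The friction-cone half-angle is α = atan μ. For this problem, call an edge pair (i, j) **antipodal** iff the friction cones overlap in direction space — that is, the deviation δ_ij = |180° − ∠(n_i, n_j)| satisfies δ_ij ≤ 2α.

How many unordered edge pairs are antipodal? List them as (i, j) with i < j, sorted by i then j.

α = atan 0.8 = 38.66°;  2α = 77.32°
n_0 = (+0.8423, -0.5391)
n_1 = (+0.9948, -0.1020)
n_2 = (+0.8026, +0.5965)
n_3 = (+0.0905, +0.9959)
n_4 = (-0.8354, +0.5496)
n_5 = (-0.7562, -0.6543)
n_6 = (-0.0672, -0.9977)
n_7 = (+0.4984, -0.8670)
  (0,1): δ = 153.24°  ·
  (0,2): δ = 110.76°  ·
  (0,3): δ = 62.58°  ✓
  (0,4): δ = 0.72°  ✓
  (0,5): δ = 73.49°  ✓
  (0,6): δ = 118.77°  ·
  (0,7): δ = 152.51°  ·
  (1,2): δ = 137.53°  ·
  (1,3): δ = 89.34°  ·
  (1,4): δ = 27.48°  ✓
  (1,5): δ = 46.72°  ✓
  (1,6): δ = 92.01°  ·
  (1,7): δ = 125.75°  ·
  (2,3): δ = 131.81°  ·
  (2,4): δ = 69.96°  ✓
  (2,5): δ = 4.25°  ✓
  (2,6): δ = 49.53°  ✓
  (2,7): δ = 83.28°  ·
  (3,4): δ = 118.15°  ·
  (3,5): δ = 43.94°  ✓
  (3,6): δ = 1.34°  ✓
  (3,7): δ = 35.09°  ✓
  (4,5): δ = 105.79°  ·
  (4,6): δ = 60.51°  ✓
  (4,7): δ = 26.77°  ✓
  (5,6): δ = 134.72°  ·
  (5,7): δ = 100.98°  ·
  (6,7): δ = 146.26°  ·
antipodal pairs: 13

count = 13; pairs: (0,3), (0,4), (0,5), (1,4), (1,5), (2,4), (2,5), (2,6), (3,5), (3,6), (3,7), (4,6), (4,7)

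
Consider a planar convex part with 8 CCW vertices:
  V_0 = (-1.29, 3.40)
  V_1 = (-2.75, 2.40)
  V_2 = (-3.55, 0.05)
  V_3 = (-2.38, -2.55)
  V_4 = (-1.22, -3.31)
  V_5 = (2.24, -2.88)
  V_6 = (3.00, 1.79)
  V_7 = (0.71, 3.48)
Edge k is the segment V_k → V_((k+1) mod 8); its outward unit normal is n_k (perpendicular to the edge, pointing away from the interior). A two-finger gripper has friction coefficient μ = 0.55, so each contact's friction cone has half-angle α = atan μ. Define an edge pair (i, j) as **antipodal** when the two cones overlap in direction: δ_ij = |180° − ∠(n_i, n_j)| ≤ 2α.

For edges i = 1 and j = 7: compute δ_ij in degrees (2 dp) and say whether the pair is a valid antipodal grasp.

α = atan 0.55 = 28.81°;  2α = 57.62°
edge 1: e_1 = (-0.80, -2.35);  n_1 = (-0.9466, +0.3223)
edge 7: e_7 = (-2.00, -0.08);  n_7 = (-0.0400, +0.9992)
∠(n_1, n_7) = 68.91°
δ = |180° − 68.91°| = 111.09°
111.09° > 2α = 57.62°  →  invalid

δ = 111.09°, invalid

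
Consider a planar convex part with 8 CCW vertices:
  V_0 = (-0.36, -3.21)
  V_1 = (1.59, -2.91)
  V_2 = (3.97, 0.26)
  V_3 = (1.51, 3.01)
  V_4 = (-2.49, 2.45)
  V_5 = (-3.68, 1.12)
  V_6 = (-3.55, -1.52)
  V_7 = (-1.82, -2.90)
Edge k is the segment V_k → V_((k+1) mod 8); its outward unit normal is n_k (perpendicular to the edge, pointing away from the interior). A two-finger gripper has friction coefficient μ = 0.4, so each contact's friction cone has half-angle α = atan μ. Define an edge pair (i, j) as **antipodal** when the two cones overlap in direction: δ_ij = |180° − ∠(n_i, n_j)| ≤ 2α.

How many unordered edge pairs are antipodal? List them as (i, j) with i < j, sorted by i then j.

α = atan 0.4 = 21.80°;  2α = 43.60°
n_0 = (+0.1521, -0.9884)
n_1 = (+0.7997, -0.6004)
n_2 = (+0.7453, +0.6667)
n_3 = (-0.1386, +0.9903)
n_4 = (-0.7452, +0.6668)
n_5 = (-0.9988, -0.0492)
n_6 = (-0.6236, -0.7817)
n_7 = (-0.2077, -0.9782)
  (0,1): δ = 135.64°  ·
  (0,2): δ = 56.93°  ·
  (0,3): δ = 0.78°  ✓
  (0,4): δ = 39.43°  ✓
  (0,5): δ = 84.07°  ·
  (0,6): δ = 132.67°  ·
  (0,7): δ = 159.27°  ·
  (1,2): δ = 101.29°  ·
  (1,3): δ = 45.13°  ·
  (1,4): δ = 4.92°  ✓
  (1,5): δ = 39.72°  ✓
  (1,6): δ = 88.32°  ·
  (1,7): δ = 114.91°  ·
  (2,3): δ = 123.84°  ·
  (2,4): δ = 83.63°  ·
  (2,5): δ = 38.99°  ✓
  (2,6): δ = 9.61°  ✓
  (2,7): δ = 36.20°  ✓
  (3,4): δ = 139.79°  ·
  (3,5): δ = 95.15°  ·
  (3,6): δ = 46.55°  ·
  (3,7): δ = 19.96°  ✓
  (4,5): δ = 135.36°  ·
  (4,6): δ = 86.76°  ·
  (4,7): δ = 60.17°  ·
  (5,6): δ = 131.40°  ·
  (5,7): δ = 104.81°  ·
  (6,7): δ = 153.41°  ·
antipodal pairs: 8

count = 8; pairs: (0,3), (0,4), (1,4), (1,5), (2,5), (2,6), (2,7), (3,7)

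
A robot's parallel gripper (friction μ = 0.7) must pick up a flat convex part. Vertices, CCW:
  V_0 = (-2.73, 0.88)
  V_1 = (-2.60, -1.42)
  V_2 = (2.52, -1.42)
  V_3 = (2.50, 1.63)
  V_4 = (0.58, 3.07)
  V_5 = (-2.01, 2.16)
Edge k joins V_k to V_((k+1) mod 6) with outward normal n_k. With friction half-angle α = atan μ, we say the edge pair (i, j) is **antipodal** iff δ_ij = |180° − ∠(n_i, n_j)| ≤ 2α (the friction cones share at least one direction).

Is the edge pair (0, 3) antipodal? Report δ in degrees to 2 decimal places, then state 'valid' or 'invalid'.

α = atan 0.7 = 34.99°;  2α = 69.98°
edge 0: e_0 = (+0.13, -2.30);  n_0 = (-0.9984, -0.0564)
edge 3: e_3 = (-1.92, +1.44);  n_3 = (+0.6000, +0.8000)
∠(n_0, n_3) = 130.10°
δ = |180° − 130.10°| = 49.90°
49.90° ≤ 2α = 69.98°  →  valid

δ = 49.90°, valid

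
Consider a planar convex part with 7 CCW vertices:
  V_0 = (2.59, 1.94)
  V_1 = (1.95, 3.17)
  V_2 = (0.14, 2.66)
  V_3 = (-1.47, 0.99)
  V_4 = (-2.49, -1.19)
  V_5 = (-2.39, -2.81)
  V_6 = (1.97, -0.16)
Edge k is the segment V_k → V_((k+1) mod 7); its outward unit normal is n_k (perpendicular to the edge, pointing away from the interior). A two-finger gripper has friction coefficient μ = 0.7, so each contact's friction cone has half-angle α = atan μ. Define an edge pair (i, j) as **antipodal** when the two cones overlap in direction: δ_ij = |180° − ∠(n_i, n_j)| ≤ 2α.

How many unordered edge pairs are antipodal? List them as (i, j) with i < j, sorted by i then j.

α = atan 0.7 = 34.99°;  2α = 69.98°
n_0 = (+0.8871, +0.4616)
n_1 = (-0.2712, +0.9625)
n_2 = (-0.7199, +0.6941)
n_3 = (-0.9058, +0.4238)
n_4 = (-0.9981, -0.0616)
n_5 = (+0.5194, -0.8545)
n_6 = (+0.9591, -0.2832)
  (0,1): δ = 101.75°  ·
  (0,2): δ = 71.44°  ·
  (0,3): δ = 52.56°  ✓
  (0,4): δ = 23.96°  ✓
  (0,5): δ = 93.80°  ·
  (0,6): δ = 136.06°  ·
  (1,2): δ = 149.69°  ·
  (1,3): δ = 130.81°  ·
  (1,4): δ = 102.20°  ·
  (1,5): δ = 15.56°  ✓
  (1,6): δ = 57.82°  ✓
  (2,3): δ = 161.12°  ·
  (2,4): δ = 132.52°  ·
  (2,5): δ = 14.76°  ✓
  (2,6): δ = 27.50°  ✓
  (3,4): δ = 151.39°  ·
  (3,5): δ = 33.63°  ✓
  (3,6): δ = 8.63°  ✓
  (4,5): δ = 62.24°  ✓
  (4,6): δ = 19.98°  ✓
  (5,6): δ = 137.74°  ·
antipodal pairs: 10

count = 10; pairs: (0,3), (0,4), (1,5), (1,6), (2,5), (2,6), (3,5), (3,6), (4,5), (4,6)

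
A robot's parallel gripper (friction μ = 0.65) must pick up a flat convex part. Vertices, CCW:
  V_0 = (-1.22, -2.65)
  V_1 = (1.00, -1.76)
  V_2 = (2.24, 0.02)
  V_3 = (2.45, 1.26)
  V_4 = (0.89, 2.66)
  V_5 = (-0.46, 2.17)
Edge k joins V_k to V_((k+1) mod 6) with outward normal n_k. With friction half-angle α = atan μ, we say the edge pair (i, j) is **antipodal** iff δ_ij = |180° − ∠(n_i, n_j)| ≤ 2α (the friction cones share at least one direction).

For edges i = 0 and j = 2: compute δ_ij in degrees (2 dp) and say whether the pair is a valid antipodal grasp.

α = atan 0.65 = 33.02°;  2α = 66.05°
edge 0: e_0 = (+2.22, +0.89);  n_0 = (+0.3721, -0.9282)
edge 2: e_2 = (+0.21, +1.24);  n_2 = (+0.9860, -0.1670)
∠(n_0, n_2) = 58.54°
δ = |180° − 58.54°| = 121.46°
121.46° > 2α = 66.05°  →  invalid

δ = 121.46°, invalid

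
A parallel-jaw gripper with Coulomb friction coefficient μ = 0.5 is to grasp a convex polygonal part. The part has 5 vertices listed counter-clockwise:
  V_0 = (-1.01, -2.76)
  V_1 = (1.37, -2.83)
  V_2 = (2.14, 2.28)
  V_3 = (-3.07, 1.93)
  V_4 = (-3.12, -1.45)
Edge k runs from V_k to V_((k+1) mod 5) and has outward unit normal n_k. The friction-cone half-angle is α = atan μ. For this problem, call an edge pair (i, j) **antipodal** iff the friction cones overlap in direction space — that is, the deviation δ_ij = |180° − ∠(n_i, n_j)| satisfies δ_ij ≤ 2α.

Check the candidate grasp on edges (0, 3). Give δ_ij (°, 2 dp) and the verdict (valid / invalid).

δ = 90.84°, invalid

α = atan 0.5 = 26.57°;  2α = 53.13°
edge 0: e_0 = (+2.38, -0.07);  n_0 = (-0.0294, -0.9996)
edge 3: e_3 = (-0.05, -3.38);  n_3 = (-0.9999, +0.0148)
∠(n_0, n_3) = 89.16°
δ = |180° − 89.16°| = 90.84°
90.84° > 2α = 53.13°  →  invalid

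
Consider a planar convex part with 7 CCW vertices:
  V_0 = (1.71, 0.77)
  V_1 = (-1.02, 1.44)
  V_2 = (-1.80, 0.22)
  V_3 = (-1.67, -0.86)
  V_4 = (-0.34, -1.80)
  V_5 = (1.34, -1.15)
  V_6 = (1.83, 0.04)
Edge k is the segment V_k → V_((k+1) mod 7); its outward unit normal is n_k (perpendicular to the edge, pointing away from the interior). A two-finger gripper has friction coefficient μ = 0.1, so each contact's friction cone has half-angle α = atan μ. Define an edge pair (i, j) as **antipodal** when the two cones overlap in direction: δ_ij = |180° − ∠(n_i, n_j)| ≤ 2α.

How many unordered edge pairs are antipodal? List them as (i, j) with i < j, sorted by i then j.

count = 2; pairs: (1,5), (2,6)

α = atan 0.1 = 5.71°;  2α = 11.42°
n_0 = (+0.2383, +0.9712)
n_1 = (-0.8425, +0.5387)
n_2 = (-0.9928, -0.1195)
n_3 = (-0.5772, -0.8166)
n_4 = (+0.3608, -0.9326)
n_5 = (+0.9247, -0.3807)
n_6 = (+0.9868, +0.1622)
  (0,1): δ = 108.80°  ·
  (0,2): δ = 69.35°  ·
  (0,3): δ = 21.46°  ·
  (0,4): δ = 34.94°  ·
  (0,5): δ = 81.41°  ·
  (0,6): δ = 113.12°  ·
  (1,2): δ = 140.54°  ·
  (1,3): δ = 92.66°  ·
  (1,4): δ = 36.26°  ·
  (1,5): δ = 10.21°  ✓
  (1,6): δ = 41.93°  ·
  (2,3): δ = 132.12°  ·
  (2,4): δ = 75.71°  ·
  (2,5): δ = 29.24°  ·
  (2,6): δ = 2.47°  ✓
  (3,4): δ = 123.60°  ·
  (3,5): δ = 77.13°  ·
  (3,6): δ = 45.41°  ·
  (4,5): δ = 133.53°  ·
  (4,6): δ = 101.82°  ·
  (5,6): δ = 148.28°  ·
antipodal pairs: 2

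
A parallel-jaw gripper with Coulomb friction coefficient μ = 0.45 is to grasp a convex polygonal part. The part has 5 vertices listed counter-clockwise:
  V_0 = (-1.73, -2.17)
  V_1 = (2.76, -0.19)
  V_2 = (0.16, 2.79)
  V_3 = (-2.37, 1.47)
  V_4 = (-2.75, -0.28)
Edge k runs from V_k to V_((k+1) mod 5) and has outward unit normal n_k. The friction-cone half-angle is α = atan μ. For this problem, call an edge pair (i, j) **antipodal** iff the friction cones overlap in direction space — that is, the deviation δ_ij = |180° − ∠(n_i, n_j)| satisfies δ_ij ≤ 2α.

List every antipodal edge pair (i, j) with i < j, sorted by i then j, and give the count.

count = 2; pairs: (0,2), (1,4)

α = atan 0.45 = 24.23°;  2α = 48.46°
n_0 = (+0.4035, -0.9150)
n_1 = (+0.7535, +0.6574)
n_2 = (-0.4626, +0.8866)
n_3 = (-0.9772, +0.2122)
n_4 = (-0.8800, -0.4749)
  (0,1): δ = 72.69°  ·
  (0,2): δ = 3.76°  ✓
  (0,3): δ = 53.95°  ·
  (0,4): δ = 94.56°  ·
  (1,2): δ = 103.55°  ·
  (1,3): δ = 53.36°  ·
  (1,4): δ = 12.75°  ✓
  (2,3): δ = 129.80°  ·
  (2,4): δ = 89.20°  ·
  (3,4): δ = 139.39°  ·
antipodal pairs: 2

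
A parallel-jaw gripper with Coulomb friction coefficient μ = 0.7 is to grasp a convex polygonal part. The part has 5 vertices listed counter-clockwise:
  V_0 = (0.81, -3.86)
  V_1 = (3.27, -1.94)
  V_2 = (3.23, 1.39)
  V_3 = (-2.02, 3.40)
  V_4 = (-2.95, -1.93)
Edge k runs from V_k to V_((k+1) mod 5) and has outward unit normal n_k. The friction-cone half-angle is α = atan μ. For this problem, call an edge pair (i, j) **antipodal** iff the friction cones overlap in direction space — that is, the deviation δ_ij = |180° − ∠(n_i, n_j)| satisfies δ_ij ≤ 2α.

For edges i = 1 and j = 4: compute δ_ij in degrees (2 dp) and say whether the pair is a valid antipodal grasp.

α = atan 0.7 = 34.99°;  2α = 69.98°
edge 1: e_1 = (-0.04, +3.33);  n_1 = (+0.9999, +0.0120)
edge 4: e_4 = (+3.76, -1.93);  n_4 = (-0.4567, -0.8896)
∠(n_1, n_4) = 117.86°
δ = |180° − 117.86°| = 62.14°
62.14° ≤ 2α = 69.98°  →  valid

δ = 62.14°, valid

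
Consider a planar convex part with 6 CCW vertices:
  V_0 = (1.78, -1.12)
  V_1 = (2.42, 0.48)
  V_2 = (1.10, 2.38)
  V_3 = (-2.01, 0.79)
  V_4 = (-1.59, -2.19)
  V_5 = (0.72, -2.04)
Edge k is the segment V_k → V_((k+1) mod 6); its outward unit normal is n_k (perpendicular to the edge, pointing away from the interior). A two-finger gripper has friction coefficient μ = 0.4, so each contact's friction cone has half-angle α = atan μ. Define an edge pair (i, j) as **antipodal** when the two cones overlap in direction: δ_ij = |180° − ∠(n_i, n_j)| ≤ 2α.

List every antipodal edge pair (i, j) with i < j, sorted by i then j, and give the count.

count = 5; pairs: (0,2), (0,3), (1,3), (2,4), (2,5)

α = atan 0.4 = 21.80°;  2α = 43.60°
n_0 = (+0.9285, -0.3714)
n_1 = (+0.8213, +0.5706)
n_2 = (-0.4552, +0.8904)
n_3 = (-0.9902, -0.1396)
n_4 = (+0.0648, -0.9979)
n_5 = (+0.6555, -0.7552)
  (0,1): δ = 123.41°  ·
  (0,2): δ = 41.12°  ✓
  (0,3): δ = 29.82°  ✓
  (0,4): δ = 115.52°  ·
  (0,5): δ = 152.76°  ·
  (1,2): δ = 97.71°  ·
  (1,3): δ = 26.77°  ✓
  (1,4): δ = 58.93°  ·
  (1,5): δ = 96.17°  ·
  (2,3): δ = 109.06°  ·
  (2,4): δ = 23.36°  ✓
  (2,5): δ = 13.88°  ✓
  (3,4): δ = 94.31°  ·
  (3,5): δ = 57.07°  ·
  (4,5): δ = 142.76°  ·
antipodal pairs: 5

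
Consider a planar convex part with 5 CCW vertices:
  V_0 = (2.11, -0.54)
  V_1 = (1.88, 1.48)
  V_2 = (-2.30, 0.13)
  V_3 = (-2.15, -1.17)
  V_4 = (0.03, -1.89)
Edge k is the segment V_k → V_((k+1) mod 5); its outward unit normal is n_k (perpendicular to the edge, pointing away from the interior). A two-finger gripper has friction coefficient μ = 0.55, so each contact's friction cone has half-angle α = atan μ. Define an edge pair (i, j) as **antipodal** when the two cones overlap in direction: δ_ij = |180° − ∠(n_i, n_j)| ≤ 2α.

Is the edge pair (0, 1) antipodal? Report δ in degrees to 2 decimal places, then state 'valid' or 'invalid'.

δ = 78.60°, invalid

α = atan 0.55 = 28.81°;  2α = 57.62°
edge 0: e_0 = (-0.23, +2.02);  n_0 = (+0.9936, +0.1131)
edge 1: e_1 = (-4.18, -1.35);  n_1 = (-0.3073, +0.9516)
∠(n_0, n_1) = 101.40°
δ = |180° − 101.40°| = 78.60°
78.60° > 2α = 57.62°  →  invalid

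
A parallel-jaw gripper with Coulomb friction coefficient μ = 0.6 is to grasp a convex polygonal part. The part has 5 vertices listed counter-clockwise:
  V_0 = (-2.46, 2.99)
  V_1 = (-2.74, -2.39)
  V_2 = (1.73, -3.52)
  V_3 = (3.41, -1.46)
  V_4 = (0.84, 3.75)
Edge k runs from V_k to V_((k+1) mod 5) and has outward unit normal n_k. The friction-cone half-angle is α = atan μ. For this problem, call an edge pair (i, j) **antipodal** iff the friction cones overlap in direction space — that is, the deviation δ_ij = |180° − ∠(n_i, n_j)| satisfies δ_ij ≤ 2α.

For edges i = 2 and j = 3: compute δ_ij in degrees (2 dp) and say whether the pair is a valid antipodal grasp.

δ = 114.55°, invalid

α = atan 0.6 = 30.96°;  2α = 61.93°
edge 2: e_2 = (+1.68, +2.06);  n_2 = (+0.7750, -0.6320)
edge 3: e_3 = (-2.57, +5.21);  n_3 = (+0.8968, +0.4424)
∠(n_2, n_3) = 65.45°
δ = |180° − 65.45°| = 114.55°
114.55° > 2α = 61.93°  →  invalid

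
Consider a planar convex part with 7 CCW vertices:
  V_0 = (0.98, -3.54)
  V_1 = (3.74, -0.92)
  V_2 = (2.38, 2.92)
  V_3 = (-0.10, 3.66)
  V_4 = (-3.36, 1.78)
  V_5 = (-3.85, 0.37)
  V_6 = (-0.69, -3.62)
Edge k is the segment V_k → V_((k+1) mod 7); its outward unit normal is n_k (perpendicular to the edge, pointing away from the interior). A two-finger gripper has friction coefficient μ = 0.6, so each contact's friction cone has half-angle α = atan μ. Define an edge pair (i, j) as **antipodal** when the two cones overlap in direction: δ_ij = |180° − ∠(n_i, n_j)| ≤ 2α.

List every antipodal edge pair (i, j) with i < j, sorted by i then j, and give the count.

count = 8; pairs: (0,2), (0,3), (0,4), (1,4), (1,5), (2,5), (2,6), (3,6)

α = atan 0.6 = 30.96°;  2α = 61.93°
n_0 = (+0.6885, -0.7253)
n_1 = (+0.9426, +0.3338)
n_2 = (+0.2859, +0.9583)
n_3 = (-0.4996, +0.8663)
n_4 = (-0.9446, +0.3283)
n_5 = (-0.7839, -0.6209)
n_6 = (+0.0478, -0.9989)
  (0,1): δ = 114.01°  ·
  (0,2): δ = 60.12°  ✓
  (0,3): δ = 13.54°  ✓
  (0,4): δ = 27.33°  ✓
  (0,5): δ = 84.87°  ·
  (0,6): δ = 139.23°  ·
  (1,2): δ = 126.12°  ·
  (1,3): δ = 79.53°  ·
  (1,4): δ = 38.67°  ✓
  (1,5): δ = 18.88°  ✓
  (1,6): δ = 73.24°  ·
  (2,3): δ = 133.41°  ·
  (2,4): δ = 92.55°  ·
  (2,5): δ = 35.01°  ✓
  (2,6): δ = 19.36°  ✓
  (3,4): δ = 139.13°  ·
  (3,5): δ = 81.59°  ·
  (3,6): δ = 27.23°  ✓
  (4,5): δ = 122.46°  ·
  (4,6): δ = 68.09°  ·
  (5,6): δ = 125.64°  ·
antipodal pairs: 8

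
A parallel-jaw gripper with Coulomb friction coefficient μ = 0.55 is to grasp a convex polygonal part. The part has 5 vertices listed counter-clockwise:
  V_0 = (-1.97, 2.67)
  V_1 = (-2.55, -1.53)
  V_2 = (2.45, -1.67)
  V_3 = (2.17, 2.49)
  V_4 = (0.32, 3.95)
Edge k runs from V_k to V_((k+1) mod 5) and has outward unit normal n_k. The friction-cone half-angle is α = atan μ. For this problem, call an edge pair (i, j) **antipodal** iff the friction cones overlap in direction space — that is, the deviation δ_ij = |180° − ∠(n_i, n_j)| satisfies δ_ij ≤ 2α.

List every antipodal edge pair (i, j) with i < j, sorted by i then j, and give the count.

α = atan 0.55 = 28.81°;  2α = 57.62°
n_0 = (-0.9906, +0.1368)
n_1 = (-0.0280, -0.9996)
n_2 = (+0.9977, +0.0672)
n_3 = (+0.6195, +0.7850)
n_4 = (-0.4879, +0.8729)
  (0,1): δ = 83.74°  ·
  (0,2): δ = 11.71°  ✓
  (0,3): δ = 59.58°  ·
  (0,4): δ = 127.07°  ·
  (1,2): δ = 84.55°  ·
  (1,3): δ = 36.68°  ✓
  (1,4): δ = 30.81°  ✓
  (2,3): δ = 132.13°  ·
  (2,4): δ = 64.65°  ·
  (3,4): δ = 112.52°  ·
antipodal pairs: 3

count = 3; pairs: (0,2), (1,3), (1,4)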